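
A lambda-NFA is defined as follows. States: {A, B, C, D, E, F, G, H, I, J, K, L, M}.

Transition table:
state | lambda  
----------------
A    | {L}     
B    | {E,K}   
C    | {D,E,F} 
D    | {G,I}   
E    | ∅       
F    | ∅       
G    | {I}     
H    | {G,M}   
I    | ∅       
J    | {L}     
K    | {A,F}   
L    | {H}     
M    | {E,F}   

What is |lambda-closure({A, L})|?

8

Start with {A, L}.
From L via lambda: add H.
From H via lambda: add G, M.
From G via lambda: add I.
From M via lambda: add E, F.
lambda-closure = {A, E, F, G, H, I, L, M}, which has 8 states.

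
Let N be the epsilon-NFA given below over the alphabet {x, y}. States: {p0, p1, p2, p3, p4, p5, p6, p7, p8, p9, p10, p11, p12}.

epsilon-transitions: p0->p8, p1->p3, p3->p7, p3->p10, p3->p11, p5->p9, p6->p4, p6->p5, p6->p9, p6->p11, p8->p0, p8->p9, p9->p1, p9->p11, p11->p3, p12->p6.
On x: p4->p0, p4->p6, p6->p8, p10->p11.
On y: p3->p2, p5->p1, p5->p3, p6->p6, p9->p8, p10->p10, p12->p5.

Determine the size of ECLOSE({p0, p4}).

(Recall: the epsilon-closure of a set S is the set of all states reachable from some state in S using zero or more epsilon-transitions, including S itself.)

Start with {p0, p4}.
From p0 via epsilon: add p8.
From p8 via epsilon: add p9.
From p9 via epsilon: add p1, p11.
From p1 via epsilon: add p3.
From p3 via epsilon: add p7, p10.
epsilon-closure = {p0, p1, p3, p4, p7, p8, p9, p10, p11}, which has 9 states.

9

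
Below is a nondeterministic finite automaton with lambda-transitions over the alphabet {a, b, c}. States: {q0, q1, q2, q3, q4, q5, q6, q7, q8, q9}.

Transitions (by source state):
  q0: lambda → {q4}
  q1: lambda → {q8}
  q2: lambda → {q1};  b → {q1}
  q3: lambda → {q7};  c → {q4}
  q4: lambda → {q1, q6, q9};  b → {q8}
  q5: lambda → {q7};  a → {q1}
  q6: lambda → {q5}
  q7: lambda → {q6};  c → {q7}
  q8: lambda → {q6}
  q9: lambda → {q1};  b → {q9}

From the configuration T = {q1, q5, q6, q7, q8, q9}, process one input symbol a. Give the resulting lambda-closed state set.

q5 on a → {q1}.
No a-transition from q1, q6, q7, q8, q9.
Union after reading a: {q1}.
Now take the lambda-closure:
From q1 via lambda: add q8.
From q8 via lambda: add q6.
From q6 via lambda: add q5.
From q5 via lambda: add q7.
No new states can be added; the closed set is {q1, q5, q6, q7, q8}.

{q1, q5, q6, q7, q8}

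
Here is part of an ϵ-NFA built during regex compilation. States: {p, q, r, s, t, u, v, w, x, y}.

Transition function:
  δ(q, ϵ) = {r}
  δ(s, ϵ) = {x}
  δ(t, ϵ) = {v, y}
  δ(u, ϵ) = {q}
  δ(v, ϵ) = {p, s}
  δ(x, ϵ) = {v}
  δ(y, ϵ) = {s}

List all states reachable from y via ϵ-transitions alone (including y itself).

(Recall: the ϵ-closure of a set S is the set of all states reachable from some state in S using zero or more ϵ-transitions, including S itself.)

{p, s, v, x, y}

Start with {y}.
From y via ϵ: add s.
From s via ϵ: add x.
From x via ϵ: add v.
From v via ϵ: add p.
No new states can be added; the closed set is {p, s, v, x, y}.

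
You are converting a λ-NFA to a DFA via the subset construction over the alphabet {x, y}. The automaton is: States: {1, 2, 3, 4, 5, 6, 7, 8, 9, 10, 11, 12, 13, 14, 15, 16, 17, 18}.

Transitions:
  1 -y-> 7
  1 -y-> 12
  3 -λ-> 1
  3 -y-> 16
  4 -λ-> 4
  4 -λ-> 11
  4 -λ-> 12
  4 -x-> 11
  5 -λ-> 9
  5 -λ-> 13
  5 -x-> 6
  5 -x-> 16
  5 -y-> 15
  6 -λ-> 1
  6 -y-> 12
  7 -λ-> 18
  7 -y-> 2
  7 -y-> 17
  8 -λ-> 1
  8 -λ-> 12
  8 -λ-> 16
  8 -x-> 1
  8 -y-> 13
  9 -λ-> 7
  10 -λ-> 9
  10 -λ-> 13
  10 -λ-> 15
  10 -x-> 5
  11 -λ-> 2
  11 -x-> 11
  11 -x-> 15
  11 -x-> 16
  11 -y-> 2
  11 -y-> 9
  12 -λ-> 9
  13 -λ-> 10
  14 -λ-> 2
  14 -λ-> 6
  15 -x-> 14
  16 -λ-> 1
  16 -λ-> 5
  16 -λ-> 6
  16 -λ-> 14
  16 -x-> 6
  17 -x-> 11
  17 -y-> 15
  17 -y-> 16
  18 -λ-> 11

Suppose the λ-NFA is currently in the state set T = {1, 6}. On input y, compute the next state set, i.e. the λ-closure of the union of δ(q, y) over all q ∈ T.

{2, 7, 9, 11, 12, 18}

1 on y → {7, 12}.
6 on y → {12}.
Union after reading y: {7, 12}.
Now take the λ-closure:
From 7 via λ: add 18.
From 12 via λ: add 9.
From 18 via λ: add 11.
From 11 via λ: add 2.
No new states can be added; the closed set is {2, 7, 9, 11, 12, 18}.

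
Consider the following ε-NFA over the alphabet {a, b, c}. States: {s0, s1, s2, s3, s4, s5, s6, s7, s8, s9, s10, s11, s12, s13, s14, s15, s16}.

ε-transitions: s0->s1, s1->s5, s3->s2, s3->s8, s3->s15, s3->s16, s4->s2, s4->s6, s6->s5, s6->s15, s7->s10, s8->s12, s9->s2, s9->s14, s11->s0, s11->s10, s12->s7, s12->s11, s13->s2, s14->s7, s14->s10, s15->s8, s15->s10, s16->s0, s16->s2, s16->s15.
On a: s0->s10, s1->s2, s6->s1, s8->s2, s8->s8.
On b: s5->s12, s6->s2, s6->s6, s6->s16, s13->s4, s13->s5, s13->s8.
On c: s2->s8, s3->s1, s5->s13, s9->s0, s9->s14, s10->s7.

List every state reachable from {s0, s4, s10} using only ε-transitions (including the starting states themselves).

Start with {s0, s4, s10}.
From s0 via ε: add s1.
From s4 via ε: add s2, s6.
From s1 via ε: add s5.
From s6 via ε: add s15.
From s15 via ε: add s8.
From s8 via ε: add s12.
From s12 via ε: add s7, s11.
No new states can be added; the closed set is {s0, s1, s2, s4, s5, s6, s7, s8, s10, s11, s12, s15}.

{s0, s1, s2, s4, s5, s6, s7, s8, s10, s11, s12, s15}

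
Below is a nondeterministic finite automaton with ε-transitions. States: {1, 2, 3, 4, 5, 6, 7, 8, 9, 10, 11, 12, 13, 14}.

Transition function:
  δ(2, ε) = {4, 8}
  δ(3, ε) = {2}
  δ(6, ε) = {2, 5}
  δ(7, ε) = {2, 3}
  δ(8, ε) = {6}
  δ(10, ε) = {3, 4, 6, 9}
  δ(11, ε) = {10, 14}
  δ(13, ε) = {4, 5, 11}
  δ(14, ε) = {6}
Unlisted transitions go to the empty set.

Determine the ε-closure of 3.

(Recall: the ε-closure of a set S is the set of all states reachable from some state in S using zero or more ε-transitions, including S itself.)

{2, 3, 4, 5, 6, 8}

Start with {3}.
From 3 via ε: add 2.
From 2 via ε: add 4, 8.
From 8 via ε: add 6.
From 6 via ε: add 5.
No new states can be added; the closed set is {2, 3, 4, 5, 6, 8}.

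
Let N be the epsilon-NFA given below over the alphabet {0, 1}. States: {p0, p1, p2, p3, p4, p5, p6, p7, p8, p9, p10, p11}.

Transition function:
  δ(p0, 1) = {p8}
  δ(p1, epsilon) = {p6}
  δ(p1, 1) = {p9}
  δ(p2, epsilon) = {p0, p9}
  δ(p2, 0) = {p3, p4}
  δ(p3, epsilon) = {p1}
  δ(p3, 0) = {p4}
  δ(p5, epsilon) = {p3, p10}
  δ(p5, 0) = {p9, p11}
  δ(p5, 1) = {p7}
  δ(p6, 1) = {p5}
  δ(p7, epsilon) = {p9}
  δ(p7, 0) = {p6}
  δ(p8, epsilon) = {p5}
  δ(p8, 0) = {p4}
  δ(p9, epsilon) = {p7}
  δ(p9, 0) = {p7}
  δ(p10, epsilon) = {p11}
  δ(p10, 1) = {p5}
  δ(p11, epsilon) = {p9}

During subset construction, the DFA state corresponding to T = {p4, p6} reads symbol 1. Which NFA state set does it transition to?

{p1, p3, p5, p6, p7, p9, p10, p11}

p6 on 1 → {p5}.
No 1-transition from p4.
Union after reading 1: {p5}.
Now take the epsilon-closure:
From p5 via epsilon: add p3, p10.
From p3 via epsilon: add p1.
From p10 via epsilon: add p11.
From p1 via epsilon: add p6.
From p11 via epsilon: add p9.
From p9 via epsilon: add p7.
No new states can be added; the closed set is {p1, p3, p5, p6, p7, p9, p10, p11}.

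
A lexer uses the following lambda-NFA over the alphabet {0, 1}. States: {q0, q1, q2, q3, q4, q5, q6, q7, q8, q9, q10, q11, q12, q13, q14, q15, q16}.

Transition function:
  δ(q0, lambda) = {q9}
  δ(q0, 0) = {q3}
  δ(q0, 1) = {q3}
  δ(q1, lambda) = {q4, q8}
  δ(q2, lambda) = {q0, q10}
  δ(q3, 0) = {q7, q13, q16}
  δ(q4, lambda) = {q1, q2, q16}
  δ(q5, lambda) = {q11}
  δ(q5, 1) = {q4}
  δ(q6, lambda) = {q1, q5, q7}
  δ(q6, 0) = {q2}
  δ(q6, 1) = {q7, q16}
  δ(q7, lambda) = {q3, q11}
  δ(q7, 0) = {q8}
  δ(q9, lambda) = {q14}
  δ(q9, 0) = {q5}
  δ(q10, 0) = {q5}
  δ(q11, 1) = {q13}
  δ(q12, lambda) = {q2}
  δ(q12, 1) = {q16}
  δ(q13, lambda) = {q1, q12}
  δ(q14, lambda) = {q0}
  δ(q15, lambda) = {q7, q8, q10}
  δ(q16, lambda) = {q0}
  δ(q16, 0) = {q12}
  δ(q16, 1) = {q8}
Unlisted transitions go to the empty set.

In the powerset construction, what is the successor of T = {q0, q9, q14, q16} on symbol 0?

q0 on 0 → {q3}.
q9 on 0 → {q5}.
q16 on 0 → {q12}.
No 0-transition from q14.
Union after reading 0: {q3, q5, q12}.
Now take the lambda-closure:
From q5 via lambda: add q11.
From q12 via lambda: add q2.
From q2 via lambda: add q0, q10.
From q0 via lambda: add q9.
From q9 via lambda: add q14.
No new states can be added; the closed set is {q0, q2, q3, q5, q9, q10, q11, q12, q14}.

{q0, q2, q3, q5, q9, q10, q11, q12, q14}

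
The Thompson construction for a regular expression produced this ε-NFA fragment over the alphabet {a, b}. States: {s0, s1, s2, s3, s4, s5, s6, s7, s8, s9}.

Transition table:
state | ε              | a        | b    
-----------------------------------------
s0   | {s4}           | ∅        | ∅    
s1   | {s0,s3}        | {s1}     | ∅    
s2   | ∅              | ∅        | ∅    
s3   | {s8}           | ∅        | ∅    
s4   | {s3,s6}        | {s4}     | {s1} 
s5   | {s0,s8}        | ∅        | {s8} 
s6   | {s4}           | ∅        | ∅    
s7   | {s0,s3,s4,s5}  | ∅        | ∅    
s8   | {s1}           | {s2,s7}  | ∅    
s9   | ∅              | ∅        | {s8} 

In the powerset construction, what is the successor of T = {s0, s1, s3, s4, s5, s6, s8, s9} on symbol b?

{s0, s1, s3, s4, s6, s8}

s4 on b → {s1}.
s5 on b → {s8}.
s9 on b → {s8}.
No b-transition from s0, s1, s3, s6, s8.
Union after reading b: {s1, s8}.
Now take the ε-closure:
From s1 via ε: add s0, s3.
From s0 via ε: add s4.
From s4 via ε: add s6.
No new states can be added; the closed set is {s0, s1, s3, s4, s6, s8}.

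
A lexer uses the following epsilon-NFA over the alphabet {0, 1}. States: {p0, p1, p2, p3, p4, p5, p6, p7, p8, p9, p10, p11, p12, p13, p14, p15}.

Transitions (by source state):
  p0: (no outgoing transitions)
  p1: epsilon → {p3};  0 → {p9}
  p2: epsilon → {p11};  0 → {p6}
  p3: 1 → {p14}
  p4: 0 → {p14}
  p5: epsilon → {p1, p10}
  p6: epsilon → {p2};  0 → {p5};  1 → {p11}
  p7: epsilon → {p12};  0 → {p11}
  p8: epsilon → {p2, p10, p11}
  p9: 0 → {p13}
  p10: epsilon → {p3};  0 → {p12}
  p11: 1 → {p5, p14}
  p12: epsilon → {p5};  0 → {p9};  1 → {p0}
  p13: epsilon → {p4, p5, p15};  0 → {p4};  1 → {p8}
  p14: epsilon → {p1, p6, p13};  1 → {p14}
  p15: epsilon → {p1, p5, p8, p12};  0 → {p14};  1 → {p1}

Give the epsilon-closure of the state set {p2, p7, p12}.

{p1, p2, p3, p5, p7, p10, p11, p12}

Start with {p2, p7, p12}.
From p2 via epsilon: add p11.
From p12 via epsilon: add p5.
From p5 via epsilon: add p1, p10.
From p1 via epsilon: add p3.
No new states can be added; the closed set is {p1, p2, p3, p5, p7, p10, p11, p12}.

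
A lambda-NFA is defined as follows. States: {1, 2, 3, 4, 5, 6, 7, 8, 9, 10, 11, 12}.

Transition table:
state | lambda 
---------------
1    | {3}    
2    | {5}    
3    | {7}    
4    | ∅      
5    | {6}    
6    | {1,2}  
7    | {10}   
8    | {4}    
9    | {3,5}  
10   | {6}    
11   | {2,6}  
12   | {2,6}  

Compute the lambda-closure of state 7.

{1, 2, 3, 5, 6, 7, 10}

Start with {7}.
From 7 via lambda: add 10.
From 10 via lambda: add 6.
From 6 via lambda: add 1, 2.
From 1 via lambda: add 3.
From 2 via lambda: add 5.
No new states can be added; the closed set is {1, 2, 3, 5, 6, 7, 10}.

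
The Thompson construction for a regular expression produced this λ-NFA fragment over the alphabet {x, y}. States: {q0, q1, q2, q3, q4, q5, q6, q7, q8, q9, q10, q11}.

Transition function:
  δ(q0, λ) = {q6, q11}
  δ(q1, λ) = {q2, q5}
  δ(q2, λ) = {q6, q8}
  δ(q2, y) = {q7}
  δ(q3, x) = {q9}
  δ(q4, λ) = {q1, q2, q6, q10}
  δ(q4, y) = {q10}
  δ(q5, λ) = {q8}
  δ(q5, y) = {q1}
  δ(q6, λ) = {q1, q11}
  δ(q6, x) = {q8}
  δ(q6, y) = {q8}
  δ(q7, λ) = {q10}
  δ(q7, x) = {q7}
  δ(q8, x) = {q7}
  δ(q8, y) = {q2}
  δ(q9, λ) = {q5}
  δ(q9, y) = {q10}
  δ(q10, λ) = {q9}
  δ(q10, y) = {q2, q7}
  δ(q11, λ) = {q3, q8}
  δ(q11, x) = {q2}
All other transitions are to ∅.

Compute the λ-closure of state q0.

Start with {q0}.
From q0 via λ: add q6, q11.
From q6 via λ: add q1.
From q11 via λ: add q3, q8.
From q1 via λ: add q2, q5.
No new states can be added; the closed set is {q0, q1, q2, q3, q5, q6, q8, q11}.

{q0, q1, q2, q3, q5, q6, q8, q11}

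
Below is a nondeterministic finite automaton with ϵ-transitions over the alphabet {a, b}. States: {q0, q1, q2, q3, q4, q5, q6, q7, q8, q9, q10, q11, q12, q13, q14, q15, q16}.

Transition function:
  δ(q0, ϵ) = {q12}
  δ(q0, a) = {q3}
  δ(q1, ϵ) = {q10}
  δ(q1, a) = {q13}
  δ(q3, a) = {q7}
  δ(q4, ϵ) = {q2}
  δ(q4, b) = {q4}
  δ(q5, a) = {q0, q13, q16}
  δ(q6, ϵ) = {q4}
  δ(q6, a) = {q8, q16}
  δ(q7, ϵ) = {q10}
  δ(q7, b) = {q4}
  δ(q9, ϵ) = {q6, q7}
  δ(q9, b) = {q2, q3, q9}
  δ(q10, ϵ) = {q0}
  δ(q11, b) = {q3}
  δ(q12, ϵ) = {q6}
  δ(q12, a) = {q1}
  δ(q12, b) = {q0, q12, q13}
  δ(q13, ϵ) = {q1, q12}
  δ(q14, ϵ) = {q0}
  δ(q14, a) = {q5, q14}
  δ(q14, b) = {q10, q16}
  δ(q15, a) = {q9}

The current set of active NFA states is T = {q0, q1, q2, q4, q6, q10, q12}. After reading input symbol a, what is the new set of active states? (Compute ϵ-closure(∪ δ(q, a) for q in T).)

{q0, q1, q2, q3, q4, q6, q8, q10, q12, q13, q16}

q0 on a → {q3}.
q1 on a → {q13}.
q6 on a → {q8, q16}.
q12 on a → {q1}.
No a-transition from q2, q4, q10.
Union after reading a: {q1, q3, q8, q13, q16}.
Now take the ϵ-closure:
From q1 via ϵ: add q10.
From q13 via ϵ: add q12.
From q10 via ϵ: add q0.
From q12 via ϵ: add q6.
From q6 via ϵ: add q4.
From q4 via ϵ: add q2.
No new states can be added; the closed set is {q0, q1, q2, q3, q4, q6, q8, q10, q12, q13, q16}.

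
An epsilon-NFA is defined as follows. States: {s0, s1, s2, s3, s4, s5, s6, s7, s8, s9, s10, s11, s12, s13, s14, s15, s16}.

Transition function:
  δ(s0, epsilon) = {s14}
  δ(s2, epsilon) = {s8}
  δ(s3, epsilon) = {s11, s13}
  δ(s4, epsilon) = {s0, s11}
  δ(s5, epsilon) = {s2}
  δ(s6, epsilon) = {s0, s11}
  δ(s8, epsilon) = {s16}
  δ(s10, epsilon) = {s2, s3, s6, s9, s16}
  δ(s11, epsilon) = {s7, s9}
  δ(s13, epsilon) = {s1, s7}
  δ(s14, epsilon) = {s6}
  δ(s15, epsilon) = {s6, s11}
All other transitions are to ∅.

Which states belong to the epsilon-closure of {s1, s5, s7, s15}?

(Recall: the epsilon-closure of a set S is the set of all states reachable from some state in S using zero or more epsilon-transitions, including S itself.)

Start with {s1, s5, s7, s15}.
From s5 via epsilon: add s2.
From s15 via epsilon: add s6, s11.
From s2 via epsilon: add s8.
From s6 via epsilon: add s0.
From s11 via epsilon: add s9.
From s0 via epsilon: add s14.
From s8 via epsilon: add s16.
No new states can be added; the closed set is {s0, s1, s2, s5, s6, s7, s8, s9, s11, s14, s15, s16}.

{s0, s1, s2, s5, s6, s7, s8, s9, s11, s14, s15, s16}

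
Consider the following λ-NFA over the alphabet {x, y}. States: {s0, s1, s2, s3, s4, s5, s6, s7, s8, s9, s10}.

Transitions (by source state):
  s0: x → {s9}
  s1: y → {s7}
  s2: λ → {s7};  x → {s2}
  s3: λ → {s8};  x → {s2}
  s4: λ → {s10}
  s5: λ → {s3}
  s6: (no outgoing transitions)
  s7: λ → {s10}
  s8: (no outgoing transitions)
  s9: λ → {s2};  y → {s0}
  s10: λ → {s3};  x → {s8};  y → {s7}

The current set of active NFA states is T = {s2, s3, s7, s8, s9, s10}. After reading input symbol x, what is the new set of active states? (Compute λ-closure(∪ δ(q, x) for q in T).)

{s2, s3, s7, s8, s10}

s2 on x → {s2}.
s3 on x → {s2}.
s10 on x → {s8}.
No x-transition from s7, s8, s9.
Union after reading x: {s2, s8}.
Now take the λ-closure:
From s2 via λ: add s7.
From s7 via λ: add s10.
From s10 via λ: add s3.
No new states can be added; the closed set is {s2, s3, s7, s8, s10}.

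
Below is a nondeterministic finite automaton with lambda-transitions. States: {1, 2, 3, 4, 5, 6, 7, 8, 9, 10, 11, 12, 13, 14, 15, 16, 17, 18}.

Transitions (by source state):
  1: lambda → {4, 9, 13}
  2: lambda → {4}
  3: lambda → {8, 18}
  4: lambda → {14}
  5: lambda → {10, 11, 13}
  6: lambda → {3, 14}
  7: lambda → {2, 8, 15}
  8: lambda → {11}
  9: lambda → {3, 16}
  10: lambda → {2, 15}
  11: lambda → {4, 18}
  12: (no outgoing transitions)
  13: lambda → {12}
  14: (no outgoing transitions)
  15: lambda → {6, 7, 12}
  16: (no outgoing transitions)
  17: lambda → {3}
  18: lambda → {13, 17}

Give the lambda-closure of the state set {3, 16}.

Start with {3, 16}.
From 3 via lambda: add 8, 18.
From 8 via lambda: add 11.
From 18 via lambda: add 13, 17.
From 11 via lambda: add 4.
From 13 via lambda: add 12.
From 4 via lambda: add 14.
No new states can be added; the closed set is {3, 4, 8, 11, 12, 13, 14, 16, 17, 18}.

{3, 4, 8, 11, 12, 13, 14, 16, 17, 18}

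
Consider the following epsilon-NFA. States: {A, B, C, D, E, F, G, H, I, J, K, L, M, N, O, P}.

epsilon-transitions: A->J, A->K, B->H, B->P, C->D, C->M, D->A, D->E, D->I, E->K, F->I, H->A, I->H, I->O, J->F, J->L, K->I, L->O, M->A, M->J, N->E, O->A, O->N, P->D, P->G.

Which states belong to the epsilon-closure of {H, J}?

{A, E, F, H, I, J, K, L, N, O}

Start with {H, J}.
From H via epsilon: add A.
From J via epsilon: add F, L.
From A via epsilon: add K.
From F via epsilon: add I.
From L via epsilon: add O.
From O via epsilon: add N.
From N via epsilon: add E.
No new states can be added; the closed set is {A, E, F, H, I, J, K, L, N, O}.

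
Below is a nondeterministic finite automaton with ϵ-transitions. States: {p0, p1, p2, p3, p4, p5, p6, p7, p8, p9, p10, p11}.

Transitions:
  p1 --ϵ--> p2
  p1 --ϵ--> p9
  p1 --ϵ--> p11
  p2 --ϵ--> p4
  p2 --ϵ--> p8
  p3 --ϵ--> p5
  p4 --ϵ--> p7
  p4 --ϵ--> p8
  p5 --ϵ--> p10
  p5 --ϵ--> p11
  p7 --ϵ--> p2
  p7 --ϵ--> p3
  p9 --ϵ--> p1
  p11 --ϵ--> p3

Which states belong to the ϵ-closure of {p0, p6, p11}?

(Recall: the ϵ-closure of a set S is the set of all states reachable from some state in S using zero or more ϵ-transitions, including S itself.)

{p0, p3, p5, p6, p10, p11}

Start with {p0, p6, p11}.
From p11 via ϵ: add p3.
From p3 via ϵ: add p5.
From p5 via ϵ: add p10.
No new states can be added; the closed set is {p0, p3, p5, p6, p10, p11}.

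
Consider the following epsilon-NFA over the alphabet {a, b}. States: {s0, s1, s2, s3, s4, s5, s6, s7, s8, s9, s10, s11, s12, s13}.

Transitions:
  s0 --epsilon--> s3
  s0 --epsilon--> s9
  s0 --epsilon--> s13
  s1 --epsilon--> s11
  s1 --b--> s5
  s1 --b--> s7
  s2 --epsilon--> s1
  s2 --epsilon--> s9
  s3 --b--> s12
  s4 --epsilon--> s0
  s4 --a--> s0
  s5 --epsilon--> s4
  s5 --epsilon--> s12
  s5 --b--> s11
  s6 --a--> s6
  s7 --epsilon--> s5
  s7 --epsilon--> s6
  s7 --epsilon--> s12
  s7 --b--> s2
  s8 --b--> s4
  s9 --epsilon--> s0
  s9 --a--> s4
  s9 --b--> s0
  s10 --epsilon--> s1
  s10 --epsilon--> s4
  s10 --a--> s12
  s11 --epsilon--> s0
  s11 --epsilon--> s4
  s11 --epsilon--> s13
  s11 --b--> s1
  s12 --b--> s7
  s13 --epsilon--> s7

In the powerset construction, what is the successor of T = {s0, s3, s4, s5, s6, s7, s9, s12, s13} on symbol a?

{s0, s3, s4, s5, s6, s7, s9, s12, s13}

s4 on a → {s0}.
s6 on a → {s6}.
s9 on a → {s4}.
No a-transition from s0, s3, s5, s7, s12, s13.
Union after reading a: {s0, s4, s6}.
Now take the epsilon-closure:
From s0 via epsilon: add s3, s9, s13.
From s13 via epsilon: add s7.
From s7 via epsilon: add s5, s12.
No new states can be added; the closed set is {s0, s3, s4, s5, s6, s7, s9, s12, s13}.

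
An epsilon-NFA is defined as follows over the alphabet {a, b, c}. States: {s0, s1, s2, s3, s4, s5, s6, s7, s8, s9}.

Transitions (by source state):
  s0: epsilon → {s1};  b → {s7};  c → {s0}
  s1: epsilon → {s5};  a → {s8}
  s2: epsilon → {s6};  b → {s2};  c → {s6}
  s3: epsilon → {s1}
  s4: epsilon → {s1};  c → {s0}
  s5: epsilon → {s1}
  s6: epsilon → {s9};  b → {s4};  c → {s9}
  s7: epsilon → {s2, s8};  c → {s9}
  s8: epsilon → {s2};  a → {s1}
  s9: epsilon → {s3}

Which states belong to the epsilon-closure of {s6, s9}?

{s1, s3, s5, s6, s9}

Start with {s6, s9}.
From s9 via epsilon: add s3.
From s3 via epsilon: add s1.
From s1 via epsilon: add s5.
No new states can be added; the closed set is {s1, s3, s5, s6, s9}.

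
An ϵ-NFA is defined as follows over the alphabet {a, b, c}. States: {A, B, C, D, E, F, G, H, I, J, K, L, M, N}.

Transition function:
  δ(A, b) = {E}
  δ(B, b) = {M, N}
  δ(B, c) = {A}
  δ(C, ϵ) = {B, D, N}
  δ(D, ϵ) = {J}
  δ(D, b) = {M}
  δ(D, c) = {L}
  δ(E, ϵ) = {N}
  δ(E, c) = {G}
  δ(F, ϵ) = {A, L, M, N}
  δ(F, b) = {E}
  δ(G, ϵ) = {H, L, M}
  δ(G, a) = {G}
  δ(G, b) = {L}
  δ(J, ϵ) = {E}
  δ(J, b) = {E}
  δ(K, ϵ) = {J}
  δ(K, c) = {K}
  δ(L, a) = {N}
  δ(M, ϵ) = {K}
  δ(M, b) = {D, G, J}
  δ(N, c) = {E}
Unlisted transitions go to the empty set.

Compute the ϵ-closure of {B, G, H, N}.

Start with {B, G, H, N}.
From G via ϵ: add L, M.
From M via ϵ: add K.
From K via ϵ: add J.
From J via ϵ: add E.
No new states can be added; the closed set is {B, E, G, H, J, K, L, M, N}.

{B, E, G, H, J, K, L, M, N}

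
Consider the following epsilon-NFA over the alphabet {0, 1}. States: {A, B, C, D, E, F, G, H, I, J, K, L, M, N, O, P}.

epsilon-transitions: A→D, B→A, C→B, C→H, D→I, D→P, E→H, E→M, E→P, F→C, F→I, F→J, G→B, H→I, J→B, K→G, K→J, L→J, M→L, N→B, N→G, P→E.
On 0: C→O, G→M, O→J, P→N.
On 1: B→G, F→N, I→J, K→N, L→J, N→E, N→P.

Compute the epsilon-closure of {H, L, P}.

{A, B, D, E, H, I, J, L, M, P}

Start with {H, L, P}.
From H via epsilon: add I.
From L via epsilon: add J.
From P via epsilon: add E.
From E via epsilon: add M.
From J via epsilon: add B.
From B via epsilon: add A.
From A via epsilon: add D.
No new states can be added; the closed set is {A, B, D, E, H, I, J, L, M, P}.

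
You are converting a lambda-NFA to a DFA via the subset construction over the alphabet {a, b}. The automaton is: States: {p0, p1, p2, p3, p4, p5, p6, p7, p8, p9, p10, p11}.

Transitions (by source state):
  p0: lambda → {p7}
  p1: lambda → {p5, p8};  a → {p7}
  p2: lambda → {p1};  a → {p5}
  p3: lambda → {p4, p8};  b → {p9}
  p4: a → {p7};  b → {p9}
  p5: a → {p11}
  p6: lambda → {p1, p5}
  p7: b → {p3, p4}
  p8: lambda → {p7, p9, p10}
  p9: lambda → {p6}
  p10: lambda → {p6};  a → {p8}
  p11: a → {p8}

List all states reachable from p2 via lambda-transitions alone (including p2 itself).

Start with {p2}.
From p2 via lambda: add p1.
From p1 via lambda: add p5, p8.
From p8 via lambda: add p7, p9, p10.
From p9 via lambda: add p6.
No new states can be added; the closed set is {p1, p2, p5, p6, p7, p8, p9, p10}.

{p1, p2, p5, p6, p7, p8, p9, p10}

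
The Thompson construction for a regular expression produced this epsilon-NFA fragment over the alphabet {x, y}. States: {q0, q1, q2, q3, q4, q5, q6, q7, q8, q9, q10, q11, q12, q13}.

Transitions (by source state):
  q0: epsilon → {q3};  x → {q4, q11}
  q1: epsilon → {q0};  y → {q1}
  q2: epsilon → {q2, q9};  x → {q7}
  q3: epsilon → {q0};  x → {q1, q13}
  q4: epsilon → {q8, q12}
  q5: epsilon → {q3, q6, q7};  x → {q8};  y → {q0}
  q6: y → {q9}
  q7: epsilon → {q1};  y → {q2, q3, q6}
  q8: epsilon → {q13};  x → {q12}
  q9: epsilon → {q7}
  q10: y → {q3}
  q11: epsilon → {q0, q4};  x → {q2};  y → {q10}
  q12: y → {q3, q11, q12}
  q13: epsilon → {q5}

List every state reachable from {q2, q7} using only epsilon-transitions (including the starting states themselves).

Start with {q2, q7}.
From q2 via epsilon: add q9.
From q7 via epsilon: add q1.
From q1 via epsilon: add q0.
From q0 via epsilon: add q3.
No new states can be added; the closed set is {q0, q1, q2, q3, q7, q9}.

{q0, q1, q2, q3, q7, q9}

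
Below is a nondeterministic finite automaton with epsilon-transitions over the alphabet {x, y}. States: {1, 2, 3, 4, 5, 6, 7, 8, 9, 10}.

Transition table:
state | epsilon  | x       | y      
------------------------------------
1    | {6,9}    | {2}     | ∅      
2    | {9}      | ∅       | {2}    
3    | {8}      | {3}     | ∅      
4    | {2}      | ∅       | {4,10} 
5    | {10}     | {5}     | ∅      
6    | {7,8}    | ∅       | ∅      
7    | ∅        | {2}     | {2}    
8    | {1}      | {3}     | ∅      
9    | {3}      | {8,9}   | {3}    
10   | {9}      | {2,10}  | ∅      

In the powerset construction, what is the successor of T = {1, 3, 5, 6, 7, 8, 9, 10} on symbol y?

{1, 2, 3, 6, 7, 8, 9}

7 on y → {2}.
9 on y → {3}.
No y-transition from 1, 3, 5, 6, 8, 10.
Union after reading y: {2, 3}.
Now take the epsilon-closure:
From 2 via epsilon: add 9.
From 3 via epsilon: add 8.
From 8 via epsilon: add 1.
From 1 via epsilon: add 6.
From 6 via epsilon: add 7.
No new states can be added; the closed set is {1, 2, 3, 6, 7, 8, 9}.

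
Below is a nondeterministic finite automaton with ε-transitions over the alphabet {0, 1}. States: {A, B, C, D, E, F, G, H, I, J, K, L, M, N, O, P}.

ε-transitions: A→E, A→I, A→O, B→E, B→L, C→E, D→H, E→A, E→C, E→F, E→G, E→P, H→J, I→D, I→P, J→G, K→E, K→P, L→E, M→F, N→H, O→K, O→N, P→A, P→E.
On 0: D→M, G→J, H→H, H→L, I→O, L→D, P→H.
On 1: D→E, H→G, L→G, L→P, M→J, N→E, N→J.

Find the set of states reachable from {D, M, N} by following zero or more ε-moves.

{D, F, G, H, J, M, N}

Start with {D, M, N}.
From D via ε: add H.
From M via ε: add F.
From H via ε: add J.
From J via ε: add G.
No new states can be added; the closed set is {D, F, G, H, J, M, N}.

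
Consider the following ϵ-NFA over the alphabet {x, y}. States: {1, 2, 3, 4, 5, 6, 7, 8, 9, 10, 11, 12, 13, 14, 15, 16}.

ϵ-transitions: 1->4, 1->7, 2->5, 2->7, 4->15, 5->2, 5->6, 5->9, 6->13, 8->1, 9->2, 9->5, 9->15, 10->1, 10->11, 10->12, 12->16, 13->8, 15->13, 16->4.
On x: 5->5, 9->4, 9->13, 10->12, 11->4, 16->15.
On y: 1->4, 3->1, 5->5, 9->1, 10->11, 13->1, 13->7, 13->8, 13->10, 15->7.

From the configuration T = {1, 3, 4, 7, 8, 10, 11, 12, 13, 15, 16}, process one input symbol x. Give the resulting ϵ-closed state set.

10 on x → {12}.
11 on x → {4}.
16 on x → {15}.
No x-transition from 1, 3, 4, 7, 8, 12, 13, 15.
Union after reading x: {4, 12, 15}.
Now take the ϵ-closure:
From 12 via ϵ: add 16.
From 15 via ϵ: add 13.
From 13 via ϵ: add 8.
From 8 via ϵ: add 1.
From 1 via ϵ: add 7.
No new states can be added; the closed set is {1, 4, 7, 8, 12, 13, 15, 16}.

{1, 4, 7, 8, 12, 13, 15, 16}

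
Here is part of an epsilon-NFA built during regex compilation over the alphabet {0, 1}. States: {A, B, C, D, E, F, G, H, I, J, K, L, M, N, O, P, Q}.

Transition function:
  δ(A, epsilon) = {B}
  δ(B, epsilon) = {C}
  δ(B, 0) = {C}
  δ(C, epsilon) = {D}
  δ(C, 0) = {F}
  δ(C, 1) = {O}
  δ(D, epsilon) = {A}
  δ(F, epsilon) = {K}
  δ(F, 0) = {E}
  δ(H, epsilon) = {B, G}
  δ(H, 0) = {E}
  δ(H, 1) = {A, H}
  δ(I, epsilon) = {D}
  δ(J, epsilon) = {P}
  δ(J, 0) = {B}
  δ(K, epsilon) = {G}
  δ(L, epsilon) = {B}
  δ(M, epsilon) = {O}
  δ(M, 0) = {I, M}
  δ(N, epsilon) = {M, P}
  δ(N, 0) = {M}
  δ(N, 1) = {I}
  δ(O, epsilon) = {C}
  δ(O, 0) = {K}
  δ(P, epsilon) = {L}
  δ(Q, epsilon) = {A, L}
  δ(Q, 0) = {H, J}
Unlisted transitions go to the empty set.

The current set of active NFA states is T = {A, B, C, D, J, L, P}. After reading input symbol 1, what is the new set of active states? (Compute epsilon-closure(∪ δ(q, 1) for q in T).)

{A, B, C, D, O}

C on 1 → {O}.
No 1-transition from A, B, D, J, L, P.
Union after reading 1: {O}.
Now take the epsilon-closure:
From O via epsilon: add C.
From C via epsilon: add D.
From D via epsilon: add A.
From A via epsilon: add B.
No new states can be added; the closed set is {A, B, C, D, O}.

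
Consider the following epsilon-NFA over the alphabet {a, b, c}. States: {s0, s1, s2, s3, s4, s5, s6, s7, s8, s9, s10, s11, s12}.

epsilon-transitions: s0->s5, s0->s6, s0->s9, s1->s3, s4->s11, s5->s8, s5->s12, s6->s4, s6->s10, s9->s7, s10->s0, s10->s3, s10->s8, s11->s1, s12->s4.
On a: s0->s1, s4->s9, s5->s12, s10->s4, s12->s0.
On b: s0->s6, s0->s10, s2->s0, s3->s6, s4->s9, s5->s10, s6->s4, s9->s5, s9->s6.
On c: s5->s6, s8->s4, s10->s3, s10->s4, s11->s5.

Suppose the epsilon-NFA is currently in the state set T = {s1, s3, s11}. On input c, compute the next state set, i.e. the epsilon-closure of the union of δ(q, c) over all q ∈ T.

{s1, s3, s4, s5, s8, s11, s12}

s11 on c → {s5}.
No c-transition from s1, s3.
Union after reading c: {s5}.
Now take the epsilon-closure:
From s5 via epsilon: add s8, s12.
From s12 via epsilon: add s4.
From s4 via epsilon: add s11.
From s11 via epsilon: add s1.
From s1 via epsilon: add s3.
No new states can be added; the closed set is {s1, s3, s4, s5, s8, s11, s12}.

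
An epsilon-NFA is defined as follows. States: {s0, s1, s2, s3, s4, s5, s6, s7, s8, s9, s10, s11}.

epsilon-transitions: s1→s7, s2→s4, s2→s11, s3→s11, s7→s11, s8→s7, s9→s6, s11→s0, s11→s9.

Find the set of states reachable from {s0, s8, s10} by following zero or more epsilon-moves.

{s0, s6, s7, s8, s9, s10, s11}

Start with {s0, s8, s10}.
From s8 via epsilon: add s7.
From s7 via epsilon: add s11.
From s11 via epsilon: add s9.
From s9 via epsilon: add s6.
No new states can be added; the closed set is {s0, s6, s7, s8, s9, s10, s11}.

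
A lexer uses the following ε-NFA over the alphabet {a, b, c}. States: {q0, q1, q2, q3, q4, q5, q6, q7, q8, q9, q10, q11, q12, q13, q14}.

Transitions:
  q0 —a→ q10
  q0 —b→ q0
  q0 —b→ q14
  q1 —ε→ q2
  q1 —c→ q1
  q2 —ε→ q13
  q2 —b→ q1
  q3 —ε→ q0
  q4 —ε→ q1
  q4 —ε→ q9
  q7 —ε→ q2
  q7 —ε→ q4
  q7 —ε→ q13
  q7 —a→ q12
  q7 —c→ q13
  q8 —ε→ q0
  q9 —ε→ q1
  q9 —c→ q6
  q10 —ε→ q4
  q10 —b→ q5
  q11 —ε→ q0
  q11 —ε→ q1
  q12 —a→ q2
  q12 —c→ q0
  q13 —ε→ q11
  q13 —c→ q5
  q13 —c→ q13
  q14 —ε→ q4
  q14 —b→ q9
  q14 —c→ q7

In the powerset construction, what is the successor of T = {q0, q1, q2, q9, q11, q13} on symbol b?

{q0, q1, q2, q4, q9, q11, q13, q14}

q0 on b → {q0, q14}.
q2 on b → {q1}.
No b-transition from q1, q9, q11, q13.
Union after reading b: {q0, q1, q14}.
Now take the ε-closure:
From q1 via ε: add q2.
From q14 via ε: add q4.
From q2 via ε: add q13.
From q4 via ε: add q9.
From q13 via ε: add q11.
No new states can be added; the closed set is {q0, q1, q2, q4, q9, q11, q13, q14}.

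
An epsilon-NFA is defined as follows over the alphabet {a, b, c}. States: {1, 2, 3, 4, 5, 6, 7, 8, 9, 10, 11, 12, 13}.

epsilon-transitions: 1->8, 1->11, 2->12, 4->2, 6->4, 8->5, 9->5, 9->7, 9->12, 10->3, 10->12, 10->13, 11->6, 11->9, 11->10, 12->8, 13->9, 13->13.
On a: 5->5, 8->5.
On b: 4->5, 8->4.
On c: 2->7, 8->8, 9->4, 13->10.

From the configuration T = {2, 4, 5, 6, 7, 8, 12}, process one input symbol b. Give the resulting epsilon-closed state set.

4 on b → {5}.
8 on b → {4}.
No b-transition from 2, 5, 6, 7, 12.
Union after reading b: {4, 5}.
Now take the epsilon-closure:
From 4 via epsilon: add 2.
From 2 via epsilon: add 12.
From 12 via epsilon: add 8.
No new states can be added; the closed set is {2, 4, 5, 8, 12}.

{2, 4, 5, 8, 12}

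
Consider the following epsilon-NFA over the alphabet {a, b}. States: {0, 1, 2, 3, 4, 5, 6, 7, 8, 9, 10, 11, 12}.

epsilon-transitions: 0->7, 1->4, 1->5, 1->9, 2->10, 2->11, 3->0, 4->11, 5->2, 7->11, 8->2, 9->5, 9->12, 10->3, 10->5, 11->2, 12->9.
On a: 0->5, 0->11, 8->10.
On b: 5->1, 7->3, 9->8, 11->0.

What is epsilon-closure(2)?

Start with {2}.
From 2 via epsilon: add 10, 11.
From 10 via epsilon: add 3, 5.
From 3 via epsilon: add 0.
From 0 via epsilon: add 7.
No new states can be added; the closed set is {0, 2, 3, 5, 7, 10, 11}.

{0, 2, 3, 5, 7, 10, 11}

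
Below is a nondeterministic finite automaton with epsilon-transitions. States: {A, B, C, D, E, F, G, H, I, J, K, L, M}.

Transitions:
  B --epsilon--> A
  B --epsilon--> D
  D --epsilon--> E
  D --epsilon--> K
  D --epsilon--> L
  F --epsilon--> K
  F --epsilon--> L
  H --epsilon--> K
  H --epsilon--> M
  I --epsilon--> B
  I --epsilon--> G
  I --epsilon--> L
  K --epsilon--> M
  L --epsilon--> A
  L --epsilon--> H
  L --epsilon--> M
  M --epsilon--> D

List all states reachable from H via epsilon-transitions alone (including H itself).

{A, D, E, H, K, L, M}

Start with {H}.
From H via epsilon: add K, M.
From M via epsilon: add D.
From D via epsilon: add E, L.
From L via epsilon: add A.
No new states can be added; the closed set is {A, D, E, H, K, L, M}.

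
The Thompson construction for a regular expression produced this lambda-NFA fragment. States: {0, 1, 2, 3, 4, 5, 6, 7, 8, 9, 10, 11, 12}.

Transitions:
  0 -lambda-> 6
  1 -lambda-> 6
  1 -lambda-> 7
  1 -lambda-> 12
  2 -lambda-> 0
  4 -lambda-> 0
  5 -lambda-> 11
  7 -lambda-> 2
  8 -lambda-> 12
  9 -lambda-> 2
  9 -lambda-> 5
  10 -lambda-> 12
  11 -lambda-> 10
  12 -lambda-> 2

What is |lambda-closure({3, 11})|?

Start with {3, 11}.
From 11 via lambda: add 10.
From 10 via lambda: add 12.
From 12 via lambda: add 2.
From 2 via lambda: add 0.
From 0 via lambda: add 6.
lambda-closure = {0, 2, 3, 6, 10, 11, 12}, which has 7 states.

7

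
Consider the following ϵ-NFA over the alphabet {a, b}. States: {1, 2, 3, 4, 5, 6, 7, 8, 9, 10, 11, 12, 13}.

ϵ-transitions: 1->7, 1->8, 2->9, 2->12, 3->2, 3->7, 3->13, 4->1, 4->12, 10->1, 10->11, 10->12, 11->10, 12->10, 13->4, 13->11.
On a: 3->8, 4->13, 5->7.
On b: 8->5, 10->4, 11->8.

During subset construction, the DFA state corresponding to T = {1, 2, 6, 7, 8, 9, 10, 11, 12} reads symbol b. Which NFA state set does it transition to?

{1, 4, 5, 7, 8, 10, 11, 12}

8 on b → {5}.
10 on b → {4}.
11 on b → {8}.
No b-transition from 1, 2, 6, 7, 9, 12.
Union after reading b: {4, 5, 8}.
Now take the ϵ-closure:
From 4 via ϵ: add 1, 12.
From 1 via ϵ: add 7.
From 12 via ϵ: add 10.
From 10 via ϵ: add 11.
No new states can be added; the closed set is {1, 4, 5, 7, 8, 10, 11, 12}.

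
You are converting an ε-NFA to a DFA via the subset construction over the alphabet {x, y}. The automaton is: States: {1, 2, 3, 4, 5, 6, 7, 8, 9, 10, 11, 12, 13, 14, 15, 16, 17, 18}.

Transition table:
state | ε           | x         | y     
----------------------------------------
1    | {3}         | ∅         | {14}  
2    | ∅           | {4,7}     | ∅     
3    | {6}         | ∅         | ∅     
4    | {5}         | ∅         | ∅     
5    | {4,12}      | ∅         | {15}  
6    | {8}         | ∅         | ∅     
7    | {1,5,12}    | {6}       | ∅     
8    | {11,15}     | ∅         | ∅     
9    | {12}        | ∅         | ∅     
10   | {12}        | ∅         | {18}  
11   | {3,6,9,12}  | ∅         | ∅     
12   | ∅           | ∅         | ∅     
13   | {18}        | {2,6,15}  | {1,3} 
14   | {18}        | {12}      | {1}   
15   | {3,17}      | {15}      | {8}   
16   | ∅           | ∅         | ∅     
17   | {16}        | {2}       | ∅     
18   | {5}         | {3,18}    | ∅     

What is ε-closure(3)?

Start with {3}.
From 3 via ε: add 6.
From 6 via ε: add 8.
From 8 via ε: add 11, 15.
From 11 via ε: add 9, 12.
From 15 via ε: add 17.
From 17 via ε: add 16.
No new states can be added; the closed set is {3, 6, 8, 9, 11, 12, 15, 16, 17}.

{3, 6, 8, 9, 11, 12, 15, 16, 17}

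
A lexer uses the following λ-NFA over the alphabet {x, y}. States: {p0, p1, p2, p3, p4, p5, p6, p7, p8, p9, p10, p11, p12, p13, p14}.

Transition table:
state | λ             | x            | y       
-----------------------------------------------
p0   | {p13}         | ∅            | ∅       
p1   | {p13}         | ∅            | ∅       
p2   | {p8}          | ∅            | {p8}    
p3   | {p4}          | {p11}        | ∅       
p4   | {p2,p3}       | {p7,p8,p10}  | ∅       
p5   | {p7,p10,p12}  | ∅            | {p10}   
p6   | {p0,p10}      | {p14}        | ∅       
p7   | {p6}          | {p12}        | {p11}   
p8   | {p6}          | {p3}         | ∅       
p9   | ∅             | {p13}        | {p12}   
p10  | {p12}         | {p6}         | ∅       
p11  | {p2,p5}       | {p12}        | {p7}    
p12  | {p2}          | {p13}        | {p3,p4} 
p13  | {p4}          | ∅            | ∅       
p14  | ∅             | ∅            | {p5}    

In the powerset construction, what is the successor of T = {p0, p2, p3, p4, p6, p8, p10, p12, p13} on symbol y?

p2 on y → {p8}.
p12 on y → {p3, p4}.
No y-transition from p0, p3, p4, p6, p8, p10, p13.
Union after reading y: {p3, p4, p8}.
Now take the λ-closure:
From p4 via λ: add p2.
From p8 via λ: add p6.
From p6 via λ: add p0, p10.
From p0 via λ: add p13.
From p10 via λ: add p12.
No new states can be added; the closed set is {p0, p2, p3, p4, p6, p8, p10, p12, p13}.

{p0, p2, p3, p4, p6, p8, p10, p12, p13}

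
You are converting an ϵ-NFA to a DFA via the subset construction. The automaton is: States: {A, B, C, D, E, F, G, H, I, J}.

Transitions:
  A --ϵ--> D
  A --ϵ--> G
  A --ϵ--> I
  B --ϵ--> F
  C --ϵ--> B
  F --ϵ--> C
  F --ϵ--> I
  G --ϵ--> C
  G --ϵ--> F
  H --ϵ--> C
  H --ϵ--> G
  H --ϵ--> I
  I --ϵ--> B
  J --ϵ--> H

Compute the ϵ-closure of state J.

{B, C, F, G, H, I, J}

Start with {J}.
From J via ϵ: add H.
From H via ϵ: add C, G, I.
From C via ϵ: add B.
From G via ϵ: add F.
No new states can be added; the closed set is {B, C, F, G, H, I, J}.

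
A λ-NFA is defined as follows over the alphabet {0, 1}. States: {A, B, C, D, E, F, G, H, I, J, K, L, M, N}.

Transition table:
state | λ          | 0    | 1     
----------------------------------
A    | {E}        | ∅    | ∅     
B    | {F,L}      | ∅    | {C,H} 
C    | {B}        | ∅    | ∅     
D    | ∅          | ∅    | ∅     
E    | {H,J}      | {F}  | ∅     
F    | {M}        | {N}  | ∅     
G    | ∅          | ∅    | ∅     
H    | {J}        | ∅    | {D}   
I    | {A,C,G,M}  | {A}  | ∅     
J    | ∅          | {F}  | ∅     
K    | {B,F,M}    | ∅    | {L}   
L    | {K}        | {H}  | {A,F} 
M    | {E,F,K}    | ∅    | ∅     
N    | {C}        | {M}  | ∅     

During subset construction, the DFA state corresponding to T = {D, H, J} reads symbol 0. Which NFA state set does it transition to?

J on 0 → {F}.
No 0-transition from D, H.
Union after reading 0: {F}.
Now take the λ-closure:
From F via λ: add M.
From M via λ: add E, K.
From E via λ: add H, J.
From K via λ: add B.
From B via λ: add L.
No new states can be added; the closed set is {B, E, F, H, J, K, L, M}.

{B, E, F, H, J, K, L, M}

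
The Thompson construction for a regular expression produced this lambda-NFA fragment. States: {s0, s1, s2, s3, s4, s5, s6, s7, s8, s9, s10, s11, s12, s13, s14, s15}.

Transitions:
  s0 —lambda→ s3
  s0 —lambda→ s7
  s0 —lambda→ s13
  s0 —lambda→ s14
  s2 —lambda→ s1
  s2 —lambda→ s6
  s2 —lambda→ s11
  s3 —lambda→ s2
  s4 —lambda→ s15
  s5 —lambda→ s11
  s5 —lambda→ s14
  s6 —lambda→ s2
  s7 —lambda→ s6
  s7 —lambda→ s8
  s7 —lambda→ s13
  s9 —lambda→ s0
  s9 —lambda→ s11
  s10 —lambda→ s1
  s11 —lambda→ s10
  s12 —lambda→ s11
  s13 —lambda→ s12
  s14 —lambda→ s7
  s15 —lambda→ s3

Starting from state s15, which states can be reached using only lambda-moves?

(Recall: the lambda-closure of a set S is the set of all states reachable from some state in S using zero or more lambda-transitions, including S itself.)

{s1, s2, s3, s6, s10, s11, s15}

Start with {s15}.
From s15 via lambda: add s3.
From s3 via lambda: add s2.
From s2 via lambda: add s1, s6, s11.
From s11 via lambda: add s10.
No new states can be added; the closed set is {s1, s2, s3, s6, s10, s11, s15}.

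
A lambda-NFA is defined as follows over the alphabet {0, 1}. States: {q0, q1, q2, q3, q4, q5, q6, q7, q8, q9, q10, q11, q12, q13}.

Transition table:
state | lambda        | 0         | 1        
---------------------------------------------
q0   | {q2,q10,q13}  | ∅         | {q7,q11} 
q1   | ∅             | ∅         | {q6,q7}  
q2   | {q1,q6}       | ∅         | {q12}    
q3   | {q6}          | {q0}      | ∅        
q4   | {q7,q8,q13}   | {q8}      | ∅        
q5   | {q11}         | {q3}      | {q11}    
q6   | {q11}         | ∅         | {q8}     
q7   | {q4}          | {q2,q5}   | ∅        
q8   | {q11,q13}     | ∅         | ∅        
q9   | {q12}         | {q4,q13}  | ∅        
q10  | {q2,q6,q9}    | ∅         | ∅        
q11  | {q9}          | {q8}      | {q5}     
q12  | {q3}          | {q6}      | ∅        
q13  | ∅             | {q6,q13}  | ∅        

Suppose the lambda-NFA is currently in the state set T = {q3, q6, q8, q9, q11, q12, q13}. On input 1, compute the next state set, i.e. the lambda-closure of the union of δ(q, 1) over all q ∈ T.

{q3, q5, q6, q8, q9, q11, q12, q13}

q6 on 1 → {q8}.
q11 on 1 → {q5}.
No 1-transition from q3, q8, q9, q12, q13.
Union after reading 1: {q5, q8}.
Now take the lambda-closure:
From q5 via lambda: add q11.
From q8 via lambda: add q13.
From q11 via lambda: add q9.
From q9 via lambda: add q12.
From q12 via lambda: add q3.
From q3 via lambda: add q6.
No new states can be added; the closed set is {q3, q5, q6, q8, q9, q11, q12, q13}.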